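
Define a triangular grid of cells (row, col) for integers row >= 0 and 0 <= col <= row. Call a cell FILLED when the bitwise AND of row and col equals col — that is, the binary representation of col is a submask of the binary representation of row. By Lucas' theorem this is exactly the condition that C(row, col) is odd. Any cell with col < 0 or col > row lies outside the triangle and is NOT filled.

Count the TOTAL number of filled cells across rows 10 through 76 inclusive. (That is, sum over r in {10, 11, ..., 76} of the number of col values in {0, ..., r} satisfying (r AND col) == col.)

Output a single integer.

r10=1010 pc2: +4 =4
r11=1011 pc3: +8 =12
r12=1100 pc2: +4 =16
r13=1101 pc3: +8 =24
r14=1110 pc3: +8 =32
r15=1111 pc4: +16 =48
r16=10000 pc1: +2 =50
r17=10001 pc2: +4 =54
r18=10010 pc2: +4 =58
r19=10011 pc3: +8 =66
r20=10100 pc2: +4 =70
r21=10101 pc3: +8 =78
r22=10110 pc3: +8 =86
r23=10111 pc4: +16 =102
r24=11000 pc2: +4 =106
r25=11001 pc3: +8 =114
r26=11010 pc3: +8 =122
r27=11011 pc4: +16 =138
r28=11100 pc3: +8 =146
r29=11101 pc4: +16 =162
r30=11110 pc4: +16 =178
r31=11111 pc5: +32 =210
r32=100000 pc1: +2 =212
r33=100001 pc2: +4 =216
r34=100010 pc2: +4 =220
r35=100011 pc3: +8 =228
r36=100100 pc2: +4 =232
r37=100101 pc3: +8 =240
r38=100110 pc3: +8 =248
r39=100111 pc4: +16 =264
r40=101000 pc2: +4 =268
r41=101001 pc3: +8 =276
r42=101010 pc3: +8 =284
r43=101011 pc4: +16 =300
r44=101100 pc3: +8 =308
r45=101101 pc4: +16 =324
r46=101110 pc4: +16 =340
r47=101111 pc5: +32 =372
r48=110000 pc2: +4 =376
r49=110001 pc3: +8 =384
r50=110010 pc3: +8 =392
r51=110011 pc4: +16 =408
r52=110100 pc3: +8 =416
r53=110101 pc4: +16 =432
r54=110110 pc4: +16 =448
r55=110111 pc5: +32 =480
r56=111000 pc3: +8 =488
r57=111001 pc4: +16 =504
r58=111010 pc4: +16 =520
r59=111011 pc5: +32 =552
r60=111100 pc4: +16 =568
r61=111101 pc5: +32 =600
r62=111110 pc5: +32 =632
r63=111111 pc6: +64 =696
r64=1000000 pc1: +2 =698
r65=1000001 pc2: +4 =702
r66=1000010 pc2: +4 =706
r67=1000011 pc3: +8 =714
r68=1000100 pc2: +4 =718
r69=1000101 pc3: +8 =726
r70=1000110 pc3: +8 =734
r71=1000111 pc4: +16 =750
r72=1001000 pc2: +4 =754
r73=1001001 pc3: +8 =762
r74=1001010 pc3: +8 =770
r75=1001011 pc4: +16 =786
r76=1001100 pc3: +8 =794

Answer: 794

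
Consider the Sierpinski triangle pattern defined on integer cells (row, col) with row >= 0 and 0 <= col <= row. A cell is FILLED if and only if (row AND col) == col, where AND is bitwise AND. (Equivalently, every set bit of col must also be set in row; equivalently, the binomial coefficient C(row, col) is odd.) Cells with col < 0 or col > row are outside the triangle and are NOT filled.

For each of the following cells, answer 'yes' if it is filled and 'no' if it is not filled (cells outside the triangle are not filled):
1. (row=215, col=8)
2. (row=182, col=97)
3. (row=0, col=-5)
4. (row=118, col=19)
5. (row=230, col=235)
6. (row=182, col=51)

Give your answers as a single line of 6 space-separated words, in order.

(215,8): row=0b11010111, col=0b1000, row AND col = 0b0 = 0; 0 != 8 -> empty
(182,97): row=0b10110110, col=0b1100001, row AND col = 0b100000 = 32; 32 != 97 -> empty
(0,-5): col outside [0, 0] -> not filled
(118,19): row=0b1110110, col=0b10011, row AND col = 0b10010 = 18; 18 != 19 -> empty
(230,235): col outside [0, 230] -> not filled
(182,51): row=0b10110110, col=0b110011, row AND col = 0b110010 = 50; 50 != 51 -> empty

Answer: no no no no no no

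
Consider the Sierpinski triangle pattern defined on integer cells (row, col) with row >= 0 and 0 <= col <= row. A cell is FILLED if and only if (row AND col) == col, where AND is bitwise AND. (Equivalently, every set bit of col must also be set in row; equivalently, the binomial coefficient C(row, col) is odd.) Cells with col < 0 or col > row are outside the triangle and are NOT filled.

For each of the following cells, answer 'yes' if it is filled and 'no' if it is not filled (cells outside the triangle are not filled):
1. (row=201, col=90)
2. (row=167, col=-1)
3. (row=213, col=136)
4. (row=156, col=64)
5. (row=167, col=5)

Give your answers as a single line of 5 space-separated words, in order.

Answer: no no no no yes

Derivation:
(201,90): row=0b11001001, col=0b1011010, row AND col = 0b1001000 = 72; 72 != 90 -> empty
(167,-1): col outside [0, 167] -> not filled
(213,136): row=0b11010101, col=0b10001000, row AND col = 0b10000000 = 128; 128 != 136 -> empty
(156,64): row=0b10011100, col=0b1000000, row AND col = 0b0 = 0; 0 != 64 -> empty
(167,5): row=0b10100111, col=0b101, row AND col = 0b101 = 5; 5 == 5 -> filled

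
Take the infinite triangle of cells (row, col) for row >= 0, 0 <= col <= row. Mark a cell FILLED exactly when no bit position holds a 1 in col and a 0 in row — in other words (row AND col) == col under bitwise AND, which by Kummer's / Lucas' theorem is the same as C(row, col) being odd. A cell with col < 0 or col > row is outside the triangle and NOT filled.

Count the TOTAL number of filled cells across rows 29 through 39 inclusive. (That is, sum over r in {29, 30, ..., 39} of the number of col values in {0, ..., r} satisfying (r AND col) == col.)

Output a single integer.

Answer: 118

Derivation:
r29=11101 pc4: +16 =16
r30=11110 pc4: +16 =32
r31=11111 pc5: +32 =64
r32=100000 pc1: +2 =66
r33=100001 pc2: +4 =70
r34=100010 pc2: +4 =74
r35=100011 pc3: +8 =82
r36=100100 pc2: +4 =86
r37=100101 pc3: +8 =94
r38=100110 pc3: +8 =102
r39=100111 pc4: +16 =118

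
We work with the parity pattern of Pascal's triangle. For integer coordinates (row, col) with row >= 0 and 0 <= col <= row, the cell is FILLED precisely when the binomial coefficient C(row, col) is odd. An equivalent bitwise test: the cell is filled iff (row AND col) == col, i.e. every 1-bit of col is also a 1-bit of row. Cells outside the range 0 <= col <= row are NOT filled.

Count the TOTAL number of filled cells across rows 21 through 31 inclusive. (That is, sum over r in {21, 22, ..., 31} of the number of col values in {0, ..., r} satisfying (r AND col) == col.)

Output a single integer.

Answer: 140

Derivation:
r21=10101 pc3: +8 =8
r22=10110 pc3: +8 =16
r23=10111 pc4: +16 =32
r24=11000 pc2: +4 =36
r25=11001 pc3: +8 =44
r26=11010 pc3: +8 =52
r27=11011 pc4: +16 =68
r28=11100 pc3: +8 =76
r29=11101 pc4: +16 =92
r30=11110 pc4: +16 =108
r31=11111 pc5: +32 =140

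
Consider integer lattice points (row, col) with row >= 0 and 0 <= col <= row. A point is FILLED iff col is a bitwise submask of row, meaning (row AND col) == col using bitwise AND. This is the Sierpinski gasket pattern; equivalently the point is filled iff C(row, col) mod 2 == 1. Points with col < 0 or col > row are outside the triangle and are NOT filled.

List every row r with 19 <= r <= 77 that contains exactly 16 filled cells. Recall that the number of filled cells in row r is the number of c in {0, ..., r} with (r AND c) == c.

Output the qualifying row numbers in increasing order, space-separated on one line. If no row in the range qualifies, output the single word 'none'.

Answer: 23 27 29 30 39 43 45 46 51 53 54 57 58 60 71 75 77

Derivation:
Row r has 2^popcount(r) filled cells, so we need popcount(r) = log2(16) = 4.
Scan r = 19..77 and keep those with exactly 4 one-bits:
r=19=10011 popcount=3 -> skip
r=20=10100 popcount=2 -> skip
r=21=10101 popcount=3 -> skip
r=22=10110 popcount=3 -> skip
r=23=10111 popcount=4 -> KEEP
r=24=11000 popcount=2 -> skip
r=25=11001 popcount=3 -> skip
r=26=11010 popcount=3 -> skip
r=27=11011 popcount=4 -> KEEP
r=28=11100 popcount=3 -> skip
r=29=11101 popcount=4 -> KEEP
r=30=11110 popcount=4 -> KEEP
r=31=11111 popcount=5 -> skip
r=32=100000 popcount=1 -> skip
r=33=100001 popcount=2 -> skip
r=34=100010 popcount=2 -> skip
r=35=100011 popcount=3 -> skip
r=36=100100 popcount=2 -> skip
r=37=100101 popcount=3 -> skip
r=38=100110 popcount=3 -> skip
r=39=100111 popcount=4 -> KEEP
r=40=101000 popcount=2 -> skip
r=41=101001 popcount=3 -> skip
r=42=101010 popcount=3 -> skip
r=43=101011 popcount=4 -> KEEP
r=44=101100 popcount=3 -> skip
r=45=101101 popcount=4 -> KEEP
r=46=101110 popcount=4 -> KEEP
r=47=101111 popcount=5 -> skip
r=48=110000 popcount=2 -> skip
r=49=110001 popcount=3 -> skip
r=50=110010 popcount=3 -> skip
r=51=110011 popcount=4 -> KEEP
r=52=110100 popcount=3 -> skip
r=53=110101 popcount=4 -> KEEP
r=54=110110 popcount=4 -> KEEP
r=55=110111 popcount=5 -> skip
r=56=111000 popcount=3 -> skip
r=57=111001 popcount=4 -> KEEP
r=58=111010 popcount=4 -> KEEP
r=59=111011 popcount=5 -> skip
r=60=111100 popcount=4 -> KEEP
r=61=111101 popcount=5 -> skip
r=62=111110 popcount=5 -> skip
r=63=111111 popcount=6 -> skip
r=64=1000000 popcount=1 -> skip
r=65=1000001 popcount=2 -> skip
r=66=1000010 popcount=2 -> skip
r=67=1000011 popcount=3 -> skip
r=68=1000100 popcount=2 -> skip
r=69=1000101 popcount=3 -> skip
r=70=1000110 popcount=3 -> skip
r=71=1000111 popcount=4 -> KEEP
r=72=1001000 popcount=2 -> skip
r=73=1001001 popcount=3 -> skip
r=74=1001010 popcount=3 -> skip
r=75=1001011 popcount=4 -> KEEP
r=76=1001100 popcount=3 -> skip
r=77=1001101 popcount=4 -> KEEP
Kept rows: 23 27 29 30 39 43 45 46 51 53 54 57 58 60 71 75 77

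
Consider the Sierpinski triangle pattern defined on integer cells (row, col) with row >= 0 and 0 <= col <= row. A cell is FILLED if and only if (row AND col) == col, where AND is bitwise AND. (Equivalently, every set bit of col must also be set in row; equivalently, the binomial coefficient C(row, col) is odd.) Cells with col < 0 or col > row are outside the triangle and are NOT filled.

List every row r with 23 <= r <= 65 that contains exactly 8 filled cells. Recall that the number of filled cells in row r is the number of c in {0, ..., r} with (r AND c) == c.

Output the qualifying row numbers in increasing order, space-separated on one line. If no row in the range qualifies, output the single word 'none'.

Row r has 2^popcount(r) filled cells, so we need popcount(r) = log2(8) = 3.
Scan r = 23..65 and keep those with exactly 3 one-bits:
r=23=10111 popcount=4 -> skip
r=24=11000 popcount=2 -> skip
r=25=11001 popcount=3 -> KEEP
r=26=11010 popcount=3 -> KEEP
r=27=11011 popcount=4 -> skip
r=28=11100 popcount=3 -> KEEP
r=29=11101 popcount=4 -> skip
r=30=11110 popcount=4 -> skip
r=31=11111 popcount=5 -> skip
r=32=100000 popcount=1 -> skip
r=33=100001 popcount=2 -> skip
r=34=100010 popcount=2 -> skip
r=35=100011 popcount=3 -> KEEP
r=36=100100 popcount=2 -> skip
r=37=100101 popcount=3 -> KEEP
r=38=100110 popcount=3 -> KEEP
r=39=100111 popcount=4 -> skip
r=40=101000 popcount=2 -> skip
r=41=101001 popcount=3 -> KEEP
r=42=101010 popcount=3 -> KEEP
r=43=101011 popcount=4 -> skip
r=44=101100 popcount=3 -> KEEP
r=45=101101 popcount=4 -> skip
r=46=101110 popcount=4 -> skip
r=47=101111 popcount=5 -> skip
r=48=110000 popcount=2 -> skip
r=49=110001 popcount=3 -> KEEP
r=50=110010 popcount=3 -> KEEP
r=51=110011 popcount=4 -> skip
r=52=110100 popcount=3 -> KEEP
r=53=110101 popcount=4 -> skip
r=54=110110 popcount=4 -> skip
r=55=110111 popcount=5 -> skip
r=56=111000 popcount=3 -> KEEP
r=57=111001 popcount=4 -> skip
r=58=111010 popcount=4 -> skip
r=59=111011 popcount=5 -> skip
r=60=111100 popcount=4 -> skip
r=61=111101 popcount=5 -> skip
r=62=111110 popcount=5 -> skip
r=63=111111 popcount=6 -> skip
r=64=1000000 popcount=1 -> skip
r=65=1000001 popcount=2 -> skip
Kept rows: 25 26 28 35 37 38 41 42 44 49 50 52 56

Answer: 25 26 28 35 37 38 41 42 44 49 50 52 56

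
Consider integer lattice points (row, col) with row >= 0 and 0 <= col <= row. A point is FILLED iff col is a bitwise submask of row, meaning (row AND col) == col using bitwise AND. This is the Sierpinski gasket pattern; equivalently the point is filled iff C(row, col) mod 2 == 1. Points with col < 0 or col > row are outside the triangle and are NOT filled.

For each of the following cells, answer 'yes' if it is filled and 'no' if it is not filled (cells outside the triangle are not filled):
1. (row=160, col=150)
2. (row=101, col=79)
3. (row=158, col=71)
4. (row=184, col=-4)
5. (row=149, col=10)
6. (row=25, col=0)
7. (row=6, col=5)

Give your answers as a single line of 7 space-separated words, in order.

(160,150): row=0b10100000, col=0b10010110, row AND col = 0b10000000 = 128; 128 != 150 -> empty
(101,79): row=0b1100101, col=0b1001111, row AND col = 0b1000101 = 69; 69 != 79 -> empty
(158,71): row=0b10011110, col=0b1000111, row AND col = 0b110 = 6; 6 != 71 -> empty
(184,-4): col outside [0, 184] -> not filled
(149,10): row=0b10010101, col=0b1010, row AND col = 0b0 = 0; 0 != 10 -> empty
(25,0): row=0b11001, col=0b0, row AND col = 0b0 = 0; 0 == 0 -> filled
(6,5): row=0b110, col=0b101, row AND col = 0b100 = 4; 4 != 5 -> empty

Answer: no no no no no yes no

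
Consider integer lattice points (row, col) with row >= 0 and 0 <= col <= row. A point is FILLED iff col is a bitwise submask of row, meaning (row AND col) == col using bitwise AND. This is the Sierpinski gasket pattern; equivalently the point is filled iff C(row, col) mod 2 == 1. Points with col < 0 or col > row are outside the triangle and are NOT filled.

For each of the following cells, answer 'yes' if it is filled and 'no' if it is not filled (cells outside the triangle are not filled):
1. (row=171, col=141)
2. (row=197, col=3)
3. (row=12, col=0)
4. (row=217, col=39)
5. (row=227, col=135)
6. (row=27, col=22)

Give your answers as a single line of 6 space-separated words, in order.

Answer: no no yes no no no

Derivation:
(171,141): row=0b10101011, col=0b10001101, row AND col = 0b10001001 = 137; 137 != 141 -> empty
(197,3): row=0b11000101, col=0b11, row AND col = 0b1 = 1; 1 != 3 -> empty
(12,0): row=0b1100, col=0b0, row AND col = 0b0 = 0; 0 == 0 -> filled
(217,39): row=0b11011001, col=0b100111, row AND col = 0b1 = 1; 1 != 39 -> empty
(227,135): row=0b11100011, col=0b10000111, row AND col = 0b10000011 = 131; 131 != 135 -> empty
(27,22): row=0b11011, col=0b10110, row AND col = 0b10010 = 18; 18 != 22 -> empty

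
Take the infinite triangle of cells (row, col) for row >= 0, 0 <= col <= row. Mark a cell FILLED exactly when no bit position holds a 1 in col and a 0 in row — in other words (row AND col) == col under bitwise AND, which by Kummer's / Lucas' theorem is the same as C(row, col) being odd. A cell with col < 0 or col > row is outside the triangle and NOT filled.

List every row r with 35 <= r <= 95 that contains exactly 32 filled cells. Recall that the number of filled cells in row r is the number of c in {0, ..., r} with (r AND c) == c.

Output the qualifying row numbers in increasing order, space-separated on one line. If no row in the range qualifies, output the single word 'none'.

Row r has 2^popcount(r) filled cells, so we need popcount(r) = log2(32) = 5.
Scan r = 35..95 and keep those with exactly 5 one-bits:
r=35=100011 popcount=3 -> skip
r=36=100100 popcount=2 -> skip
r=37=100101 popcount=3 -> skip
r=38=100110 popcount=3 -> skip
r=39=100111 popcount=4 -> skip
r=40=101000 popcount=2 -> skip
r=41=101001 popcount=3 -> skip
r=42=101010 popcount=3 -> skip
r=43=101011 popcount=4 -> skip
r=44=101100 popcount=3 -> skip
r=45=101101 popcount=4 -> skip
r=46=101110 popcount=4 -> skip
r=47=101111 popcount=5 -> KEEP
r=48=110000 popcount=2 -> skip
r=49=110001 popcount=3 -> skip
r=50=110010 popcount=3 -> skip
r=51=110011 popcount=4 -> skip
r=52=110100 popcount=3 -> skip
r=53=110101 popcount=4 -> skip
r=54=110110 popcount=4 -> skip
r=55=110111 popcount=5 -> KEEP
r=56=111000 popcount=3 -> skip
r=57=111001 popcount=4 -> skip
r=58=111010 popcount=4 -> skip
r=59=111011 popcount=5 -> KEEP
r=60=111100 popcount=4 -> skip
r=61=111101 popcount=5 -> KEEP
r=62=111110 popcount=5 -> KEEP
r=63=111111 popcount=6 -> skip
r=64=1000000 popcount=1 -> skip
r=65=1000001 popcount=2 -> skip
r=66=1000010 popcount=2 -> skip
r=67=1000011 popcount=3 -> skip
r=68=1000100 popcount=2 -> skip
r=69=1000101 popcount=3 -> skip
r=70=1000110 popcount=3 -> skip
r=71=1000111 popcount=4 -> skip
r=72=1001000 popcount=2 -> skip
r=73=1001001 popcount=3 -> skip
r=74=1001010 popcount=3 -> skip
r=75=1001011 popcount=4 -> skip
r=76=1001100 popcount=3 -> skip
r=77=1001101 popcount=4 -> skip
r=78=1001110 popcount=4 -> skip
r=79=1001111 popcount=5 -> KEEP
r=80=1010000 popcount=2 -> skip
r=81=1010001 popcount=3 -> skip
r=82=1010010 popcount=3 -> skip
r=83=1010011 popcount=4 -> skip
r=84=1010100 popcount=3 -> skip
r=85=1010101 popcount=4 -> skip
r=86=1010110 popcount=4 -> skip
r=87=1010111 popcount=5 -> KEEP
r=88=1011000 popcount=3 -> skip
r=89=1011001 popcount=4 -> skip
r=90=1011010 popcount=4 -> skip
r=91=1011011 popcount=5 -> KEEP
r=92=1011100 popcount=4 -> skip
r=93=1011101 popcount=5 -> KEEP
r=94=1011110 popcount=5 -> KEEP
r=95=1011111 popcount=6 -> skip
Kept rows: 47 55 59 61 62 79 87 91 93 94

Answer: 47 55 59 61 62 79 87 91 93 94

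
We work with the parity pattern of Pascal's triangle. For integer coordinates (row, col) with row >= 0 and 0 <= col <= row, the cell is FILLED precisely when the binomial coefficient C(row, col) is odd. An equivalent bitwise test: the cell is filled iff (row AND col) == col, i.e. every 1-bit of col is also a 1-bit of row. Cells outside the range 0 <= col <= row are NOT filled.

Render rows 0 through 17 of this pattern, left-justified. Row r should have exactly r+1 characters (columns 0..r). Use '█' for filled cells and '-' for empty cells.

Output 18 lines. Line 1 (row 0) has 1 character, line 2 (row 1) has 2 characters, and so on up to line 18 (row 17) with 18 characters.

r0=0: █
r1=1: ██
r2=10: █-█
r3=11: ████
r4=100: █---█
r5=101: ██--██
r6=110: █-█-█-█
r7=111: ████████
r8=1000: █-------█
r9=1001: ██------██
r10=1010: █-█-----█-█
r11=1011: ████----████
r12=1100: █---█---█---█
r13=1101: ██--██--██--██
r14=1110: █-█-█-█-█-█-█-█
r15=1111: ████████████████
r16=10000: █---------------█
r17=10001: ██--------------██

Answer: █
██
█-█
████
█---█
██--██
█-█-█-█
████████
█-------█
██------██
█-█-----█-█
████----████
█---█---█---█
██--██--██--██
█-█-█-█-█-█-█-█
████████████████
█---------------█
██--------------██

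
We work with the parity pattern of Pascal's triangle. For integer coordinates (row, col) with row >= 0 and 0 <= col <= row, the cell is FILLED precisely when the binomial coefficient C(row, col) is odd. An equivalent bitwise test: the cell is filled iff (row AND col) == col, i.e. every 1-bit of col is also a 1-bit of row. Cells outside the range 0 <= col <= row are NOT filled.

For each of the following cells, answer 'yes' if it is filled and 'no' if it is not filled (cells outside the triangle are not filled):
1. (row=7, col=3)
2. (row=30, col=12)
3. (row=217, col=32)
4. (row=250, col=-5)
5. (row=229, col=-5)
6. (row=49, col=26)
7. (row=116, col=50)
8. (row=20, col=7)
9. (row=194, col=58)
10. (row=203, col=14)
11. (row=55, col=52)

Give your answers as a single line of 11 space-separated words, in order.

(7,3): row=0b111, col=0b11, row AND col = 0b11 = 3; 3 == 3 -> filled
(30,12): row=0b11110, col=0b1100, row AND col = 0b1100 = 12; 12 == 12 -> filled
(217,32): row=0b11011001, col=0b100000, row AND col = 0b0 = 0; 0 != 32 -> empty
(250,-5): col outside [0, 250] -> not filled
(229,-5): col outside [0, 229] -> not filled
(49,26): row=0b110001, col=0b11010, row AND col = 0b10000 = 16; 16 != 26 -> empty
(116,50): row=0b1110100, col=0b110010, row AND col = 0b110000 = 48; 48 != 50 -> empty
(20,7): row=0b10100, col=0b111, row AND col = 0b100 = 4; 4 != 7 -> empty
(194,58): row=0b11000010, col=0b111010, row AND col = 0b10 = 2; 2 != 58 -> empty
(203,14): row=0b11001011, col=0b1110, row AND col = 0b1010 = 10; 10 != 14 -> empty
(55,52): row=0b110111, col=0b110100, row AND col = 0b110100 = 52; 52 == 52 -> filled

Answer: yes yes no no no no no no no no yes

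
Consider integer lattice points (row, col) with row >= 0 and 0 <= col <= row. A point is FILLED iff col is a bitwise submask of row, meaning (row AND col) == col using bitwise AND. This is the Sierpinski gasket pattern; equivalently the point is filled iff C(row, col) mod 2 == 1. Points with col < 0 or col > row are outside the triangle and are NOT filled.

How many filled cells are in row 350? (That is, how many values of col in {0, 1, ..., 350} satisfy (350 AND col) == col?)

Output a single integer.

Answer: 64

Derivation:
350 in binary = 101011110
popcount(350) = number of 1-bits in 101011110 = 6
A col c satisfies (350 AND c) == c iff every set bit of c is also set in 350; each of the 6 set bits of 350 can independently be on or off in c.
count = 2^6 = 64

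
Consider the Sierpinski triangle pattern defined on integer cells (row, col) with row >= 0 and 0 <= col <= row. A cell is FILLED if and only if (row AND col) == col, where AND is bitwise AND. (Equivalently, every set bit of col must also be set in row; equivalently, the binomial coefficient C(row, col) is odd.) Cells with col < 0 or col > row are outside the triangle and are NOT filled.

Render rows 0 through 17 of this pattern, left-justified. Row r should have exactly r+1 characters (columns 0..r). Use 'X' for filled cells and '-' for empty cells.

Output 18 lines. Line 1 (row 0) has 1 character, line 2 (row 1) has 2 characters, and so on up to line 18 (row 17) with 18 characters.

r0=0: X
r1=1: XX
r2=10: X-X
r3=11: XXXX
r4=100: X---X
r5=101: XX--XX
r6=110: X-X-X-X
r7=111: XXXXXXXX
r8=1000: X-------X
r9=1001: XX------XX
r10=1010: X-X-----X-X
r11=1011: XXXX----XXXX
r12=1100: X---X---X---X
r13=1101: XX--XX--XX--XX
r14=1110: X-X-X-X-X-X-X-X
r15=1111: XXXXXXXXXXXXXXXX
r16=10000: X---------------X
r17=10001: XX--------------XX

Answer: X
XX
X-X
XXXX
X---X
XX--XX
X-X-X-X
XXXXXXXX
X-------X
XX------XX
X-X-----X-X
XXXX----XXXX
X---X---X---X
XX--XX--XX--XX
X-X-X-X-X-X-X-X
XXXXXXXXXXXXXXXX
X---------------X
XX--------------XX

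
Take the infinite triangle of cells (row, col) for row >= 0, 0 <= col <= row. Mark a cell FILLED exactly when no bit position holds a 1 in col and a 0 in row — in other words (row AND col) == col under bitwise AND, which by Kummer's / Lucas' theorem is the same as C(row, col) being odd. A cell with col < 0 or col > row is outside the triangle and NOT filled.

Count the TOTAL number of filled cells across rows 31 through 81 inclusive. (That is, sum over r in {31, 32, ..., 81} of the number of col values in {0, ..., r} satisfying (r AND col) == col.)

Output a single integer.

r31=11111 pc5: +32 =32
r32=100000 pc1: +2 =34
r33=100001 pc2: +4 =38
r34=100010 pc2: +4 =42
r35=100011 pc3: +8 =50
r36=100100 pc2: +4 =54
r37=100101 pc3: +8 =62
r38=100110 pc3: +8 =70
r39=100111 pc4: +16 =86
r40=101000 pc2: +4 =90
r41=101001 pc3: +8 =98
r42=101010 pc3: +8 =106
r43=101011 pc4: +16 =122
r44=101100 pc3: +8 =130
r45=101101 pc4: +16 =146
r46=101110 pc4: +16 =162
r47=101111 pc5: +32 =194
r48=110000 pc2: +4 =198
r49=110001 pc3: +8 =206
r50=110010 pc3: +8 =214
r51=110011 pc4: +16 =230
r52=110100 pc3: +8 =238
r53=110101 pc4: +16 =254
r54=110110 pc4: +16 =270
r55=110111 pc5: +32 =302
r56=111000 pc3: +8 =310
r57=111001 pc4: +16 =326
r58=111010 pc4: +16 =342
r59=111011 pc5: +32 =374
r60=111100 pc4: +16 =390
r61=111101 pc5: +32 =422
r62=111110 pc5: +32 =454
r63=111111 pc6: +64 =518
r64=1000000 pc1: +2 =520
r65=1000001 pc2: +4 =524
r66=1000010 pc2: +4 =528
r67=1000011 pc3: +8 =536
r68=1000100 pc2: +4 =540
r69=1000101 pc3: +8 =548
r70=1000110 pc3: +8 =556
r71=1000111 pc4: +16 =572
r72=1001000 pc2: +4 =576
r73=1001001 pc3: +8 =584
r74=1001010 pc3: +8 =592
r75=1001011 pc4: +16 =608
r76=1001100 pc3: +8 =616
r77=1001101 pc4: +16 =632
r78=1001110 pc4: +16 =648
r79=1001111 pc5: +32 =680
r80=1010000 pc2: +4 =684
r81=1010001 pc3: +8 =692

Answer: 692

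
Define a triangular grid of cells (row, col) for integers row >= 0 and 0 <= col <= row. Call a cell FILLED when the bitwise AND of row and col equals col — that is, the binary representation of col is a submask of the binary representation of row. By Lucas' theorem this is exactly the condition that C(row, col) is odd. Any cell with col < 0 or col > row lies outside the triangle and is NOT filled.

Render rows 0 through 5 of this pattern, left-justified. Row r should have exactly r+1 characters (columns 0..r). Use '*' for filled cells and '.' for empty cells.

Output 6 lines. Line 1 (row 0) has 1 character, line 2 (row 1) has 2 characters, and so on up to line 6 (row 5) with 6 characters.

Answer: *
**
*.*
****
*...*
**..**

Derivation:
r0=0: *
r1=1: **
r2=10: *.*
r3=11: ****
r4=100: *...*
r5=101: **..**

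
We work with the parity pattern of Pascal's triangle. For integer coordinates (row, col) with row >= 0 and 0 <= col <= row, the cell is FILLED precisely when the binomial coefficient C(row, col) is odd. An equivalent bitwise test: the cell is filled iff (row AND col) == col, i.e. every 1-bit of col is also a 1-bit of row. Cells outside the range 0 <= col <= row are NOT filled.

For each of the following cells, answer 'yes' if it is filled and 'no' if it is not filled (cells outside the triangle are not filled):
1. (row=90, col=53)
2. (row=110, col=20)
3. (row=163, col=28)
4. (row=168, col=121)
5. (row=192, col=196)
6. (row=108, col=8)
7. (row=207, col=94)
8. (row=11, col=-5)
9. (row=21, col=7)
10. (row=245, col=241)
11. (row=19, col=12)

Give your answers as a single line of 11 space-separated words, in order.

Answer: no no no no no yes no no no yes no

Derivation:
(90,53): row=0b1011010, col=0b110101, row AND col = 0b10000 = 16; 16 != 53 -> empty
(110,20): row=0b1101110, col=0b10100, row AND col = 0b100 = 4; 4 != 20 -> empty
(163,28): row=0b10100011, col=0b11100, row AND col = 0b0 = 0; 0 != 28 -> empty
(168,121): row=0b10101000, col=0b1111001, row AND col = 0b101000 = 40; 40 != 121 -> empty
(192,196): col outside [0, 192] -> not filled
(108,8): row=0b1101100, col=0b1000, row AND col = 0b1000 = 8; 8 == 8 -> filled
(207,94): row=0b11001111, col=0b1011110, row AND col = 0b1001110 = 78; 78 != 94 -> empty
(11,-5): col outside [0, 11] -> not filled
(21,7): row=0b10101, col=0b111, row AND col = 0b101 = 5; 5 != 7 -> empty
(245,241): row=0b11110101, col=0b11110001, row AND col = 0b11110001 = 241; 241 == 241 -> filled
(19,12): row=0b10011, col=0b1100, row AND col = 0b0 = 0; 0 != 12 -> empty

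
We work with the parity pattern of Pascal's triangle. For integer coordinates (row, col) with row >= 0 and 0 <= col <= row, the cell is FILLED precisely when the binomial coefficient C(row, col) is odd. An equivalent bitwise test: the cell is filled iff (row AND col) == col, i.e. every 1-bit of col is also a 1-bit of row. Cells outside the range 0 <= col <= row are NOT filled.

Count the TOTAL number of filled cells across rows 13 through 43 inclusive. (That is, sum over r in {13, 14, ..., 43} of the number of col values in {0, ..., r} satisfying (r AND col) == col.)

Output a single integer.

Answer: 284

Derivation:
r13=1101 pc3: +8 =8
r14=1110 pc3: +8 =16
r15=1111 pc4: +16 =32
r16=10000 pc1: +2 =34
r17=10001 pc2: +4 =38
r18=10010 pc2: +4 =42
r19=10011 pc3: +8 =50
r20=10100 pc2: +4 =54
r21=10101 pc3: +8 =62
r22=10110 pc3: +8 =70
r23=10111 pc4: +16 =86
r24=11000 pc2: +4 =90
r25=11001 pc3: +8 =98
r26=11010 pc3: +8 =106
r27=11011 pc4: +16 =122
r28=11100 pc3: +8 =130
r29=11101 pc4: +16 =146
r30=11110 pc4: +16 =162
r31=11111 pc5: +32 =194
r32=100000 pc1: +2 =196
r33=100001 pc2: +4 =200
r34=100010 pc2: +4 =204
r35=100011 pc3: +8 =212
r36=100100 pc2: +4 =216
r37=100101 pc3: +8 =224
r38=100110 pc3: +8 =232
r39=100111 pc4: +16 =248
r40=101000 pc2: +4 =252
r41=101001 pc3: +8 =260
r42=101010 pc3: +8 =268
r43=101011 pc4: +16 =284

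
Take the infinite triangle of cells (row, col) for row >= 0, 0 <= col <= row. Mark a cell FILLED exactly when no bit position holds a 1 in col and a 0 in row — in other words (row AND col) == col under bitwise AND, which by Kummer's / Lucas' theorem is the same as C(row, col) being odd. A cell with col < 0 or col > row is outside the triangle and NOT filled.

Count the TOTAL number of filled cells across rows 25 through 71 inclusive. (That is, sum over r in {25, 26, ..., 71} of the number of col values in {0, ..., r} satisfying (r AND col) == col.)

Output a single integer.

Answer: 644

Derivation:
r25=11001 pc3: +8 =8
r26=11010 pc3: +8 =16
r27=11011 pc4: +16 =32
r28=11100 pc3: +8 =40
r29=11101 pc4: +16 =56
r30=11110 pc4: +16 =72
r31=11111 pc5: +32 =104
r32=100000 pc1: +2 =106
r33=100001 pc2: +4 =110
r34=100010 pc2: +4 =114
r35=100011 pc3: +8 =122
r36=100100 pc2: +4 =126
r37=100101 pc3: +8 =134
r38=100110 pc3: +8 =142
r39=100111 pc4: +16 =158
r40=101000 pc2: +4 =162
r41=101001 pc3: +8 =170
r42=101010 pc3: +8 =178
r43=101011 pc4: +16 =194
r44=101100 pc3: +8 =202
r45=101101 pc4: +16 =218
r46=101110 pc4: +16 =234
r47=101111 pc5: +32 =266
r48=110000 pc2: +4 =270
r49=110001 pc3: +8 =278
r50=110010 pc3: +8 =286
r51=110011 pc4: +16 =302
r52=110100 pc3: +8 =310
r53=110101 pc4: +16 =326
r54=110110 pc4: +16 =342
r55=110111 pc5: +32 =374
r56=111000 pc3: +8 =382
r57=111001 pc4: +16 =398
r58=111010 pc4: +16 =414
r59=111011 pc5: +32 =446
r60=111100 pc4: +16 =462
r61=111101 pc5: +32 =494
r62=111110 pc5: +32 =526
r63=111111 pc6: +64 =590
r64=1000000 pc1: +2 =592
r65=1000001 pc2: +4 =596
r66=1000010 pc2: +4 =600
r67=1000011 pc3: +8 =608
r68=1000100 pc2: +4 =612
r69=1000101 pc3: +8 =620
r70=1000110 pc3: +8 =628
r71=1000111 pc4: +16 =644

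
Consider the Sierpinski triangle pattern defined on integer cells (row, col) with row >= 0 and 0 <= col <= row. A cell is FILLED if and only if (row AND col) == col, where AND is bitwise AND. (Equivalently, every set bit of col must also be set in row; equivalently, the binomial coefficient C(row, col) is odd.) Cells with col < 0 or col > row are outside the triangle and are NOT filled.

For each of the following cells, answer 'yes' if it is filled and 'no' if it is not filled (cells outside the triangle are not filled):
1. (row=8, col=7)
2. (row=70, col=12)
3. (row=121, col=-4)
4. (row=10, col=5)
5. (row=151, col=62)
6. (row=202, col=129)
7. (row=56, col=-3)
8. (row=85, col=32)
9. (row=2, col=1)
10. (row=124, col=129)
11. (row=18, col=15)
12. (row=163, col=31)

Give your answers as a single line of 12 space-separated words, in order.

(8,7): row=0b1000, col=0b111, row AND col = 0b0 = 0; 0 != 7 -> empty
(70,12): row=0b1000110, col=0b1100, row AND col = 0b100 = 4; 4 != 12 -> empty
(121,-4): col outside [0, 121] -> not filled
(10,5): row=0b1010, col=0b101, row AND col = 0b0 = 0; 0 != 5 -> empty
(151,62): row=0b10010111, col=0b111110, row AND col = 0b10110 = 22; 22 != 62 -> empty
(202,129): row=0b11001010, col=0b10000001, row AND col = 0b10000000 = 128; 128 != 129 -> empty
(56,-3): col outside [0, 56] -> not filled
(85,32): row=0b1010101, col=0b100000, row AND col = 0b0 = 0; 0 != 32 -> empty
(2,1): row=0b10, col=0b1, row AND col = 0b0 = 0; 0 != 1 -> empty
(124,129): col outside [0, 124] -> not filled
(18,15): row=0b10010, col=0b1111, row AND col = 0b10 = 2; 2 != 15 -> empty
(163,31): row=0b10100011, col=0b11111, row AND col = 0b11 = 3; 3 != 31 -> empty

Answer: no no no no no no no no no no no no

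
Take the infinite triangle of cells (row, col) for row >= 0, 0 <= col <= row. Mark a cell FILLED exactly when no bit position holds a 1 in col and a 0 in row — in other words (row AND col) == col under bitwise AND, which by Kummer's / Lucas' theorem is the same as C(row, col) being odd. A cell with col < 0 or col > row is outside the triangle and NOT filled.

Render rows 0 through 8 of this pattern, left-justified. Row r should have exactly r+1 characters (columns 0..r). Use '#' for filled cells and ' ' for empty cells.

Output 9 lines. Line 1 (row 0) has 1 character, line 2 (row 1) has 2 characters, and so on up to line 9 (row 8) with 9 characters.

r0=0: #
r1=1: ##
r2=10: # #
r3=11: ####
r4=100: #   #
r5=101: ##  ##
r6=110: # # # #
r7=111: ########
r8=1000: #       #

Answer: #
##
# #
####
#   #
##  ##
# # # #
########
#       #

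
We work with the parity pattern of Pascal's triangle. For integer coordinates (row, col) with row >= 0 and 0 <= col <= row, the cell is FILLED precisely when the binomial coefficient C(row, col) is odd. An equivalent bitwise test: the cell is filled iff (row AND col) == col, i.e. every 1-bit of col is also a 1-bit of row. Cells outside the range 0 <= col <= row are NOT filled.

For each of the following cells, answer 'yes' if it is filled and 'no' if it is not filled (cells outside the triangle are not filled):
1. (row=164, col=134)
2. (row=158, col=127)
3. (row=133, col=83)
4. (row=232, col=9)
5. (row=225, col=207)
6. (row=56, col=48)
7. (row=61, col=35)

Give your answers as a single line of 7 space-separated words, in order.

Answer: no no no no no yes no

Derivation:
(164,134): row=0b10100100, col=0b10000110, row AND col = 0b10000100 = 132; 132 != 134 -> empty
(158,127): row=0b10011110, col=0b1111111, row AND col = 0b11110 = 30; 30 != 127 -> empty
(133,83): row=0b10000101, col=0b1010011, row AND col = 0b1 = 1; 1 != 83 -> empty
(232,9): row=0b11101000, col=0b1001, row AND col = 0b1000 = 8; 8 != 9 -> empty
(225,207): row=0b11100001, col=0b11001111, row AND col = 0b11000001 = 193; 193 != 207 -> empty
(56,48): row=0b111000, col=0b110000, row AND col = 0b110000 = 48; 48 == 48 -> filled
(61,35): row=0b111101, col=0b100011, row AND col = 0b100001 = 33; 33 != 35 -> empty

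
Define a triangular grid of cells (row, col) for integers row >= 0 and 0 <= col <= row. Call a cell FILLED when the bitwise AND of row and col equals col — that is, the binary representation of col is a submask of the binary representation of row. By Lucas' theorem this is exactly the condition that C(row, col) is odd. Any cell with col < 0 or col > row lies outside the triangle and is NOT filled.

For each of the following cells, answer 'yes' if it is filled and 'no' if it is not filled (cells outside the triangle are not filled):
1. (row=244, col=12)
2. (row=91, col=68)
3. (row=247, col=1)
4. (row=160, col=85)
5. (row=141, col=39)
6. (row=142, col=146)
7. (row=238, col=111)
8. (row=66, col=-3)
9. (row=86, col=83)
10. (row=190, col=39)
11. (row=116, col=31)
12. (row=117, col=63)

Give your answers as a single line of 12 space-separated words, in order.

(244,12): row=0b11110100, col=0b1100, row AND col = 0b100 = 4; 4 != 12 -> empty
(91,68): row=0b1011011, col=0b1000100, row AND col = 0b1000000 = 64; 64 != 68 -> empty
(247,1): row=0b11110111, col=0b1, row AND col = 0b1 = 1; 1 == 1 -> filled
(160,85): row=0b10100000, col=0b1010101, row AND col = 0b0 = 0; 0 != 85 -> empty
(141,39): row=0b10001101, col=0b100111, row AND col = 0b101 = 5; 5 != 39 -> empty
(142,146): col outside [0, 142] -> not filled
(238,111): row=0b11101110, col=0b1101111, row AND col = 0b1101110 = 110; 110 != 111 -> empty
(66,-3): col outside [0, 66] -> not filled
(86,83): row=0b1010110, col=0b1010011, row AND col = 0b1010010 = 82; 82 != 83 -> empty
(190,39): row=0b10111110, col=0b100111, row AND col = 0b100110 = 38; 38 != 39 -> empty
(116,31): row=0b1110100, col=0b11111, row AND col = 0b10100 = 20; 20 != 31 -> empty
(117,63): row=0b1110101, col=0b111111, row AND col = 0b110101 = 53; 53 != 63 -> empty

Answer: no no yes no no no no no no no no no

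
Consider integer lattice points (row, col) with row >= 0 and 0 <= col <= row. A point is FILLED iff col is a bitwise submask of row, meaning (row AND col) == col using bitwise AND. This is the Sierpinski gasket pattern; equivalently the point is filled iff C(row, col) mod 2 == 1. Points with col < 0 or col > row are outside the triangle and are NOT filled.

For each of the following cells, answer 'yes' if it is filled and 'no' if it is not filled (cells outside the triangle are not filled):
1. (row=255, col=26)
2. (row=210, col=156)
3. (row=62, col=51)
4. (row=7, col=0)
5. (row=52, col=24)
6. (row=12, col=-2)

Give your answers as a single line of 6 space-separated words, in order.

(255,26): row=0b11111111, col=0b11010, row AND col = 0b11010 = 26; 26 == 26 -> filled
(210,156): row=0b11010010, col=0b10011100, row AND col = 0b10010000 = 144; 144 != 156 -> empty
(62,51): row=0b111110, col=0b110011, row AND col = 0b110010 = 50; 50 != 51 -> empty
(7,0): row=0b111, col=0b0, row AND col = 0b0 = 0; 0 == 0 -> filled
(52,24): row=0b110100, col=0b11000, row AND col = 0b10000 = 16; 16 != 24 -> empty
(12,-2): col outside [0, 12] -> not filled

Answer: yes no no yes no no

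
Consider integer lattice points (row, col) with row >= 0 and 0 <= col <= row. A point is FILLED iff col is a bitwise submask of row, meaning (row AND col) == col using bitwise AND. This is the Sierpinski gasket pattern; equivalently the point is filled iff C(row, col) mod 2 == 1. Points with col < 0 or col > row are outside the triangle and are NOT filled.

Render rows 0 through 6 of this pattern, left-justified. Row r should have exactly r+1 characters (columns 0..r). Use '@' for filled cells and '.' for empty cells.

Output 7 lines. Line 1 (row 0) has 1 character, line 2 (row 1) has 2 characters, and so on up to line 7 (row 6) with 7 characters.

Answer: @
@@
@.@
@@@@
@...@
@@..@@
@.@.@.@

Derivation:
r0=0: @
r1=1: @@
r2=10: @.@
r3=11: @@@@
r4=100: @...@
r5=101: @@..@@
r6=110: @.@.@.@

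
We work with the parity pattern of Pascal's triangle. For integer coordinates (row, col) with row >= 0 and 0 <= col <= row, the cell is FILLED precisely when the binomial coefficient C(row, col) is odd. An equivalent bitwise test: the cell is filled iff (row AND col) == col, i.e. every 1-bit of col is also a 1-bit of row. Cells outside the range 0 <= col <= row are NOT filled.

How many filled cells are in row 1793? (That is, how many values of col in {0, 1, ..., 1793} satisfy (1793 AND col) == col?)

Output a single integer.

Answer: 16

Derivation:
1793 in binary = 11100000001
popcount(1793) = number of 1-bits in 11100000001 = 4
A col c satisfies (1793 AND c) == c iff every set bit of c is also set in 1793; each of the 4 set bits of 1793 can independently be on or off in c.
count = 2^4 = 16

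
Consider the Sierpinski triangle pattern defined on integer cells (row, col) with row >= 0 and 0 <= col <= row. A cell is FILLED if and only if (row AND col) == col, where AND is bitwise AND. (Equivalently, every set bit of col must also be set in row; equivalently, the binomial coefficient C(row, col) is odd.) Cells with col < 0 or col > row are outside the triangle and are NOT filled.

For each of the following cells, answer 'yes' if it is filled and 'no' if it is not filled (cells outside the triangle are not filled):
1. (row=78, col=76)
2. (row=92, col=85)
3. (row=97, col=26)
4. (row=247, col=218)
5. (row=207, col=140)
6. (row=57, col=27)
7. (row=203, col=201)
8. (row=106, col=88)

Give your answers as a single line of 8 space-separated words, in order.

Answer: yes no no no yes no yes no

Derivation:
(78,76): row=0b1001110, col=0b1001100, row AND col = 0b1001100 = 76; 76 == 76 -> filled
(92,85): row=0b1011100, col=0b1010101, row AND col = 0b1010100 = 84; 84 != 85 -> empty
(97,26): row=0b1100001, col=0b11010, row AND col = 0b0 = 0; 0 != 26 -> empty
(247,218): row=0b11110111, col=0b11011010, row AND col = 0b11010010 = 210; 210 != 218 -> empty
(207,140): row=0b11001111, col=0b10001100, row AND col = 0b10001100 = 140; 140 == 140 -> filled
(57,27): row=0b111001, col=0b11011, row AND col = 0b11001 = 25; 25 != 27 -> empty
(203,201): row=0b11001011, col=0b11001001, row AND col = 0b11001001 = 201; 201 == 201 -> filled
(106,88): row=0b1101010, col=0b1011000, row AND col = 0b1001000 = 72; 72 != 88 -> empty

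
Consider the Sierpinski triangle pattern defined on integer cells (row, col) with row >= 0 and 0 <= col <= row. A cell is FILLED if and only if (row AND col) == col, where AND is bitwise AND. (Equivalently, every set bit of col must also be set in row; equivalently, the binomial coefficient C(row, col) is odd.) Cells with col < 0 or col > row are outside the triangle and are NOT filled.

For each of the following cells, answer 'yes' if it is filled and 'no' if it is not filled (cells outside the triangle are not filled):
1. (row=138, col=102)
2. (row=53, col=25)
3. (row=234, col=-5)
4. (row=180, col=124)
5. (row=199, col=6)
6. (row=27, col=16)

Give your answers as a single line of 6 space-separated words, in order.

Answer: no no no no yes yes

Derivation:
(138,102): row=0b10001010, col=0b1100110, row AND col = 0b10 = 2; 2 != 102 -> empty
(53,25): row=0b110101, col=0b11001, row AND col = 0b10001 = 17; 17 != 25 -> empty
(234,-5): col outside [0, 234] -> not filled
(180,124): row=0b10110100, col=0b1111100, row AND col = 0b110100 = 52; 52 != 124 -> empty
(199,6): row=0b11000111, col=0b110, row AND col = 0b110 = 6; 6 == 6 -> filled
(27,16): row=0b11011, col=0b10000, row AND col = 0b10000 = 16; 16 == 16 -> filled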